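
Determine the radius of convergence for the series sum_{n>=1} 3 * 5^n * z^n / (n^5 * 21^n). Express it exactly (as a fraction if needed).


Step 1: General term a_n = 3 * 5^n / (n^5 * 21^n)
Step 2: By the root test, |a_n|^(1/n) = 3^(1/n) * 5 / (n^(5/n) * 21) -> 5/21 as n -> infinity (since 3^(1/n) -> 1 and n^(5/n) -> 1)
Step 3: R = 1/lim|a_n|^(1/n) = 21/5

21/5


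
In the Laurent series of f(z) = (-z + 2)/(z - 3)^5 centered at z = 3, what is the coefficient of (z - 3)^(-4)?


Step 1: Write the numerator in powers of (z - 3): -z + 2 = -(z - 3) + (-1*3 + 2) = -(z - 3) - 1
Step 2: Divide by (z - 3)^5: f(z) = -(z - 3)^(-5) - (z - 3)^(-4)
Step 3: This finite sum is the Laurent series of f about z = 3.
Step 4: Coefficient of (z - 3)^(-4) = coefficient of (z - 3) in the re-centred numerator = -1

-1


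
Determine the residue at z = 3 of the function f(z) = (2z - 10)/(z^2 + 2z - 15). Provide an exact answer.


Step 1: Q(z) = z^2 + 2z - 15 = (z - 3)(z + 5)
Step 2: Q'(z) = 2z + 2
Step 3: Q'(3) = 8, P(3) = -4
Step 4: Res = P(3)/Q'(3) = -4/8 = -1/2

-1/2


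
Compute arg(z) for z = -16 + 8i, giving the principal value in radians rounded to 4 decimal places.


Step 1: z = -16 + 8i
Step 2: arg(z) = atan2(8, -16)
Step 3: arg(z) = 2.6779

2.6779


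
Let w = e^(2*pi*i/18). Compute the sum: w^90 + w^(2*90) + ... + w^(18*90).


Step 1: The sum sum_{j=1}^{n} w^(k*j) equals n if n | k, else 0.
Step 2: Here n = 18, k = 90
Step 3: Does n divide k? 18 | 90 -> True
Step 4: Sum = 18

18


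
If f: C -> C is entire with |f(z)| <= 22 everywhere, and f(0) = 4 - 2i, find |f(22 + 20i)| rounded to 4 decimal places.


Step 1: By Liouville's theorem, a bounded entire function is constant.
Step 2: f(z) = f(0) = 4 - 2i for all z.
Step 3: |f(w)| = |4 - 2i| = sqrt(16 + 4)
Step 4: = 4.4721

4.4721


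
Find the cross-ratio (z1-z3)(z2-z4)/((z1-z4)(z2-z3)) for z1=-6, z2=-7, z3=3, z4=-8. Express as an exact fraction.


Step 1: (z1-z3)(z2-z4) = (-9) * 1 = -9
Step 2: (z1-z4)(z2-z3) = 2 * (-10) = -20
Step 3: Cross-ratio = 9/20 = 9/20

9/20


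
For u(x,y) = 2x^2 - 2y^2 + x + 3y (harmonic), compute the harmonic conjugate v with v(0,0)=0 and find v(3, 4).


Step 1: v_x = -u_y = 4y - 3
Step 2: v_y = u_x = 4x + 1
Step 3: v = 4xy - 3x + y + C
Step 4: v(0,0) = 0 => C = 0
Step 5: v(3, 4) = 43

43


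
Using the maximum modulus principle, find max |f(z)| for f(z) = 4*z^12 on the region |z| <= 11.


Step 1: On |z| = 11, |f(z)| = 4 * |z|^12 = 4 * 11^12
Step 2: By maximum modulus principle, maximum is on boundary.
Step 3: Maximum = 4 * 3138428376721 = 12553713506884

12553713506884


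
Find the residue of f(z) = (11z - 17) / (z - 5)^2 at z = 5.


Step 1: Pole of order 2 at z = 5
Step 2: Res = lim d/dz [(z - 5)^2 * f(z)] as z -> 5
Step 3: (z - 5)^2 * f(z) = 11z - 17
Step 4: d/dz[11z - 17] = 11

11


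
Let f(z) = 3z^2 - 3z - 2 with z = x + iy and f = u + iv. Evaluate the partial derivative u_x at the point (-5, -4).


Step 1: f(z) = 3(x+iy)^2 - 3(x+iy) - 2
Step 2: u = 3(x^2 - y^2) - 3x - 2
Step 3: u_x = 6x - 3
Step 4: At (-5, -4): u_x = -30 - 3 = -33

-33


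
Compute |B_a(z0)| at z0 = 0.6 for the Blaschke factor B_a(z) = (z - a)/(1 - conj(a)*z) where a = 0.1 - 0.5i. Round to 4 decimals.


Step 1: Numerator z0 - a = 0.6 - (0.1 - 0.5i) = 0.5 + 0.5i
Step 2: Denominator 1 - conj(a)*z0 = 1 - (0.1 + 0.5i)*0.6 = 0.94 - 0.3i
Step 3: |z0 - a|^2 = 0.5^2 + 0.5^2 = 0.5; |1 - conj(a)*z0|^2 = 0.94^2 + (-0.3)^2 = 0.9736
Step 4: |B_a(0.6)| = sqrt(0.5 / 0.9736) = sqrt(0.513558)
Step 5: = 0.7166

0.7166


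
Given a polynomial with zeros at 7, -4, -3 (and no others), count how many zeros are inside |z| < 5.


Step 1: Check each root:
  z = 7: |7| = 7 >= 5
  z = -4: |-4| = 4 < 5
  z = -3: |-3| = 3 < 5
Step 2: Count = 2

2


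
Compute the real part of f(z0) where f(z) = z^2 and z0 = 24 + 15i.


Step 1: z0 = 24 + 15i
Step 2: z0^2 = 24^2 - 15^2 + 720i
Step 3: real part = 576 - 225 = 351

351


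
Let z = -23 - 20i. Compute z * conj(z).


Step 1: conj(z) = -23 + 20i
Step 2: z * conj(z) = (-23)^2 + (-20)^2
Step 3: = 529 + 400 = 929

929


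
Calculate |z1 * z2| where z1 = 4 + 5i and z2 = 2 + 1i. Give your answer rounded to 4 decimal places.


Step 1: |z1| = sqrt(4^2 + 5^2) = sqrt(41)
Step 2: |z2| = sqrt(2^2 + 1^2) = sqrt(5)
Step 3: |z1*z2| = |z1|*|z2| = sqrt(41) * sqrt(5) = sqrt(41 * 5) = sqrt(205)
Step 4: = 14.3178

14.3178


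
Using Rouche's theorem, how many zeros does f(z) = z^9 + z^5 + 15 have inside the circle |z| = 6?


Step 1: On |z| = 6 the three terms have sizes |z^9| = 6^9 = 10077696, |z^5| = 6^5 = 7776, |15| = 15
Step 2: The dominant term is g(z) = z^9; let h(z) = z^5 + 15 so f = g + h
Step 3: On |z| = 6: |g| = 10077696 and |h| <= 7776 + 15 = 7791
Step 4: Since 10077696 > 7791, |h| < |g| on |z| = 6, so by Rouche f has the same number of zeros as g inside |z| < 6
Step 5: g(z) = z^9 has 9 zeros (all at the origin) inside |z| < 6. Answer = 9

9


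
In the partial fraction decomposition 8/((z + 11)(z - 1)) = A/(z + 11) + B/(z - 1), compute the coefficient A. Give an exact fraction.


Step 1: Multiply both sides by (z + 11) and set z = -11
Step 2: A = 8 / (-11 - 1)
Step 3: A = 8 / (-12)
Step 4: A = -2/3

-2/3


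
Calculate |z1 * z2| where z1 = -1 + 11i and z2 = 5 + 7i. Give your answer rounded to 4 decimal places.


Step 1: |z1| = sqrt((-1)^2 + 11^2) = sqrt(122)
Step 2: |z2| = sqrt(5^2 + 7^2) = sqrt(74)
Step 3: |z1*z2| = |z1|*|z2| = sqrt(122) * sqrt(74) = sqrt(122 * 74) = sqrt(9028)
Step 4: = 95.0158

95.0158


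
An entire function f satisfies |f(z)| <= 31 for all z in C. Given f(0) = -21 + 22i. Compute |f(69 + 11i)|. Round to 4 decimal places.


Step 1: By Liouville's theorem, a bounded entire function is constant.
Step 2: f(z) = f(0) = -21 + 22i for all z.
Step 3: |f(w)| = |-21 + 22i| = sqrt(441 + 484)
Step 4: = 30.4138

30.4138


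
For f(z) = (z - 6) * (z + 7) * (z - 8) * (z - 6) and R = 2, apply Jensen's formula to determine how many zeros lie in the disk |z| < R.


Jensen's formula: (1/2pi)*integral log|f(Re^it)|dt = log|f(0)| + sum_{|a_k|<R} log(R/|a_k|)
Step 1: f(0) = (-6) * 7 * (-8) * (-6) = -2016
Step 2: log|f(0)| = log|6| + log|-7| + log|8| + log|6| = 7.6089
Step 3: Zeros inside |z| < 2: none
Step 4: Jensen sum = (empty sum) = 0
Step 5: n(R) = number of terms in the Jensen sum = count of zeros inside |z| < 2 = 0

0


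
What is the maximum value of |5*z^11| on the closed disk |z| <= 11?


Step 1: On |z| = 11, |f(z)| = 5 * |z|^11 = 5 * 11^11
Step 2: By maximum modulus principle, maximum is on boundary.
Step 3: Maximum = 5 * 285311670611 = 1426558353055

1426558353055


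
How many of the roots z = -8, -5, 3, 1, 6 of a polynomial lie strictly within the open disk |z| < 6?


Step 1: Check each root:
  z = -8: |-8| = 8 >= 6
  z = -5: |-5| = 5 < 6
  z = 3: |3| = 3 < 6
  z = 1: |1| = 1 < 6
  z = 6: |6| = 6 >= 6
Step 2: Count = 3

3


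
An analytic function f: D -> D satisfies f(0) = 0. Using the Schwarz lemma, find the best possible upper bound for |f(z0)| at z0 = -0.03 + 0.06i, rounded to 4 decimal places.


Step 1: Schwarz lemma: if f: D -> D is analytic with f(0) = 0, then |f(z)| <= |z| for all z in D, and this is sharp (f(z) = z).
Step 2: |z0|^2 = (-0.03)^2 + 0.06^2 = 0.0045
Step 3: |z0| = sqrt(0.0045) = 0.067082
Step 4: Best bound = |z0| = 0.0671

0.0671


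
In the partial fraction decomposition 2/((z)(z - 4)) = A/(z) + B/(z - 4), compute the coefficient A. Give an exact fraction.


Step 1: Multiply both sides by (z) and set z = 0
Step 2: A = 2 / (0 - 4)
Step 3: A = 2 / (-4)
Step 4: A = -1/2

-1/2


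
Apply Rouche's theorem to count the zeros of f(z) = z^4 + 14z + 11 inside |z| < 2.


Step 1: On |z| = 2 the three terms have sizes |z^4| = 2^4 = 16, |14z| = 14*2 = 28, |11| = 11
Step 2: The dominant term is g(z) = 14z; let h(z) = z^4 + 11 so f = g + h
Step 3: On |z| = 2: |g| = 28 and |h| <= 16 + 11 = 27
Step 4: Since 28 > 27, |h| < |g| on |z| = 2, so by Rouche f has the same number of zeros as g inside |z| < 2
Step 5: g(z) = 14z has 1 zero (at the origin, multiplicity 1) inside |z| < 2. Answer = 1

1


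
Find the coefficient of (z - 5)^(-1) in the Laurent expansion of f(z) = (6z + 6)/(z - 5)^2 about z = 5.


Step 1: Write the numerator in powers of (z - 5): 6z + 6 = 6(z - 5) + (6*5 + 6) = 6(z - 5) + 36
Step 2: Divide by (z - 5)^2: f(z) = 36(z - 5)^(-2) + 6(z - 5)^(-1)
Step 3: This finite sum is the Laurent series of f about z = 5.
Step 4: Coefficient of (z - 5)^(-1) = coefficient of (z - 5) in the re-centred numerator = 6

6


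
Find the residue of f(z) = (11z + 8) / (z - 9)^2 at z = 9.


Step 1: Pole of order 2 at z = 9
Step 2: Res = lim d/dz [(z - 9)^2 * f(z)] as z -> 9
Step 3: (z - 9)^2 * f(z) = 11z + 8
Step 4: d/dz[11z + 8] = 11

11


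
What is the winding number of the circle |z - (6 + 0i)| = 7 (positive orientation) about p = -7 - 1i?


Step 1: Center c = (6, 0), radius = 7
Step 2: |p - c|^2 = (-13)^2 + (-1)^2 = 170
Step 3: r^2 = 49
Step 4: |p-c| > r so winding number = 0

0


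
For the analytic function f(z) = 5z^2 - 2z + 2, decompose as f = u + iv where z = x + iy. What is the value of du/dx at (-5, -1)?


Step 1: f(z) = 5(x+iy)^2 - 2(x+iy) + 2
Step 2: u = 5(x^2 - y^2) - 2x + 2
Step 3: u_x = 10x - 2
Step 4: At (-5, -1): u_x = -50 - 2 = -52

-52


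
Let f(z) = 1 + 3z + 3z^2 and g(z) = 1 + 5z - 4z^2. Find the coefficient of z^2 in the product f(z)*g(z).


Step 1: z^2 term in f*g comes from: (1)*(-4z^2) + (3z)*(5z) + (3z^2)*(1)
Step 2: = -4 + 15 + 3
Step 3: = 14

14


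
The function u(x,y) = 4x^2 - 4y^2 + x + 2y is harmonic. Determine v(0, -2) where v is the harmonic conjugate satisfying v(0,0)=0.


Step 1: v_x = -u_y = 8y - 2
Step 2: v_y = u_x = 8x + 1
Step 3: v = 8xy - 2x + y + C
Step 4: v(0,0) = 0 => C = 0
Step 5: v(0, -2) = -2

-2


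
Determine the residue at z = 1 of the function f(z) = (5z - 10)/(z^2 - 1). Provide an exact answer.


Step 1: Q(z) = z^2 - 1 = (z - 1)(z + 1)
Step 2: Q'(z) = 2z
Step 3: Q'(1) = 2, P(1) = -5
Step 4: Res = P(1)/Q'(1) = -5/2 = -5/2

-5/2


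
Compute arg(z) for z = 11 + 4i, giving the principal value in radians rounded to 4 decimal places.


Step 1: z = 11 + 4i
Step 2: arg(z) = atan2(4, 11)
Step 3: arg(z) = 0.3488

0.3488


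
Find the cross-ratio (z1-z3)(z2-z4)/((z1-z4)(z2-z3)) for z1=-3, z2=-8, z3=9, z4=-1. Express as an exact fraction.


Step 1: (z1-z3)(z2-z4) = (-12) * (-7) = 84
Step 2: (z1-z4)(z2-z3) = (-2) * (-17) = 34
Step 3: Cross-ratio = 84/34 = 42/17

42/17


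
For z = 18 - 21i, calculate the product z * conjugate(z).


Step 1: conj(z) = 18 + 21i
Step 2: z * conj(z) = 18^2 + (-21)^2
Step 3: = 324 + 441 = 765

765


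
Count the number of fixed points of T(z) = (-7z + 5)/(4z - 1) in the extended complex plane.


Step 1: Fixed points satisfy T(z) = z
Step 2: 4z^2 + 6z - 5 = 0
Step 3: Discriminant = 6^2 - 4*4*(-5) = 116
Step 4: Number of fixed points = 2

2


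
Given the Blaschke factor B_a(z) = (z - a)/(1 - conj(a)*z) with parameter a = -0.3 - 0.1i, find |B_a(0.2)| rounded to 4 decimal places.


Step 1: Numerator z0 - a = 0.2 - (-0.3 - 0.1i) = 0.5 + 0.1i
Step 2: Denominator 1 - conj(a)*z0 = 1 - (-0.3 + 0.1i)*0.2 = 1.06 - 0.02i
Step 3: |z0 - a|^2 = 0.5^2 + 0.1^2 = 0.26; |1 - conj(a)*z0|^2 = 1.06^2 + (-0.02)^2 = 1.124
Step 4: |B_a(0.2)| = sqrt(0.26 / 1.124) = sqrt(0.231317)
Step 5: = 0.481

0.481


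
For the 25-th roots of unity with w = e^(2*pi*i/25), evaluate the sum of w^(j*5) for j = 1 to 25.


Step 1: The sum sum_{j=1}^{n} w^(k*j) equals n if n | k, else 0.
Step 2: Here n = 25, k = 5
Step 3: Does n divide k? 25 | 5 -> False
Step 4: Sum = 0

0


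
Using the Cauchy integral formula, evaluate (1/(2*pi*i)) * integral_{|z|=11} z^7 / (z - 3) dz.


Step 1: f(z) = z^7, a = 3 is inside |z| = 11
Step 2: By Cauchy integral formula: (1/(2pi*i)) * integral = f(a)
Step 3: f(3) = 3^7 = 2187

2187


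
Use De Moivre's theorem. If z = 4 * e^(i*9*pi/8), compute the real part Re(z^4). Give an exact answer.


Step 1: By De Moivre's theorem, z^4 = 4^4 * e^(i*4*9*pi/8) = 256 * (cos(9*pi/2) + i*sin(9*pi/2))
Step 2: |z|^4 = 4^4 = 256
Step 3: Reduce the angle mod 2*pi: 9*pi/2 - 4*pi = pi/2
Step 4: cos(pi/2) = 0
Step 5: Re(z^4) = 256 * 0 = 0

0


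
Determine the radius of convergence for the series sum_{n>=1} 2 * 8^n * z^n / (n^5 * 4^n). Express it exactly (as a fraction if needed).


Step 1: General term a_n = 2 * 8^n / (n^5 * 4^n)
Step 2: By the root test, |a_n|^(1/n) = 2^(1/n) * 8 / (n^(5/n) * 4) -> 8/4 as n -> infinity (since 2^(1/n) -> 1 and n^(5/n) -> 1)
Step 3: R = 1/lim|a_n|^(1/n) = 4/8 = 1/2

1/2


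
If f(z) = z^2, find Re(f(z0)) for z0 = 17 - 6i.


Step 1: z0 = 17 - 6i
Step 2: z0^2 = 17^2 - (-6)^2 - 204i
Step 3: real part = 289 - 36 = 253

253


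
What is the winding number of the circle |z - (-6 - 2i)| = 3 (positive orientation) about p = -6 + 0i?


Step 1: Center c = (-6, -2), radius = 3
Step 2: |p - c|^2 = 0^2 + 2^2 = 4
Step 3: r^2 = 9
Step 4: |p-c| < r so winding number = 1

1


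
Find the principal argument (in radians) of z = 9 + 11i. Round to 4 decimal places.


Step 1: z = 9 + 11i
Step 2: arg(z) = atan2(11, 9)
Step 3: arg(z) = 0.8851

0.8851


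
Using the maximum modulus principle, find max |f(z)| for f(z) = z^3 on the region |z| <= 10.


Step 1: On |z| = 10, |f(z)| = |z|^3 = 10^3
Step 2: By maximum modulus principle, maximum is on boundary.
Step 3: Maximum = 1000 = 1000

1000


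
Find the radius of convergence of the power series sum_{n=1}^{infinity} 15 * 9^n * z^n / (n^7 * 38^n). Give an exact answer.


Step 1: General term a_n = 15 * 9^n / (n^7 * 38^n)
Step 2: By the root test, |a_n|^(1/n) = 15^(1/n) * 9 / (n^(7/n) * 38) -> 9/38 as n -> infinity (since 15^(1/n) -> 1 and n^(7/n) -> 1)
Step 3: R = 1/lim|a_n|^(1/n) = 38/9

38/9


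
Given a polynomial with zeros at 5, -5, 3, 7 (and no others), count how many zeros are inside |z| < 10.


Step 1: Check each root:
  z = 5: |5| = 5 < 10
  z = -5: |-5| = 5 < 10
  z = 3: |3| = 3 < 10
  z = 7: |7| = 7 < 10
Step 2: Count = 4

4


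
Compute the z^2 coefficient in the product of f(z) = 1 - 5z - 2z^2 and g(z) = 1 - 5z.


Step 1: z^2 term in f*g comes from: (1)*(0) + (-5z)*(-5z) + (-2z^2)*(1)
Step 2: = 0 + 25 - 2
Step 3: = 23

23


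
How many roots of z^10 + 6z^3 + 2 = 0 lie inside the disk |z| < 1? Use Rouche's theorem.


Step 1: On |z| = 1 the three terms have sizes |z^10| = 1^10 = 1, |6z^3| = 6*1^3 = 6, |2| = 2
Step 2: The dominant term is g(z) = 6z^3; let h(z) = z^10 + 2 so f = g + h
Step 3: On |z| = 1: |g| = 6 and |h| <= 1 + 2 = 3
Step 4: Since 6 > 3, |h| < |g| on |z| = 1, so by Rouche f has the same number of zeros as g inside |z| < 1
Step 5: g(z) = 6z^3 has 3 zeros (at the origin, multiplicity 3) inside |z| < 1. Answer = 3

3


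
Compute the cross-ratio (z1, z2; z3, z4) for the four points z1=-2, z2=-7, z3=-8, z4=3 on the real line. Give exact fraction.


Step 1: (z1-z3)(z2-z4) = 6 * (-10) = -60
Step 2: (z1-z4)(z2-z3) = (-5) * 1 = -5
Step 3: Cross-ratio = 60/5 = 12

12


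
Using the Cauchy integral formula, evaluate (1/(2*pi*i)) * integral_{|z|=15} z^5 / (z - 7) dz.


Step 1: f(z) = z^5, a = 7 is inside |z| = 15
Step 2: By Cauchy integral formula: (1/(2pi*i)) * integral = f(a)
Step 3: f(7) = 7^5 = 16807

16807


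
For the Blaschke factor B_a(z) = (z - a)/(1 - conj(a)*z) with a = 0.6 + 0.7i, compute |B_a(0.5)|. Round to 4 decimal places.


Step 1: Numerator z0 - a = 0.5 - (0.6 + 0.7i) = -0.1 - 0.7i
Step 2: Denominator 1 - conj(a)*z0 = 1 - (0.6 - 0.7i)*0.5 = 0.7 + 0.35i
Step 3: |z0 - a|^2 = (-0.1)^2 + (-0.7)^2 = 0.5; |1 - conj(a)*z0|^2 = 0.7^2 + 0.35^2 = 0.6125
Step 4: |B_a(0.5)| = sqrt(0.5 / 0.6125) = sqrt(0.816327)
Step 5: = 0.9035

0.9035


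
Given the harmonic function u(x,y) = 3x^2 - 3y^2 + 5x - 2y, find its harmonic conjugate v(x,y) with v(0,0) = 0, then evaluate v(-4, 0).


Step 1: v_x = -u_y = 6y + 2
Step 2: v_y = u_x = 6x + 5
Step 3: v = 6xy + 2x + 5y + C
Step 4: v(0,0) = 0 => C = 0
Step 5: v(-4, 0) = -8

-8


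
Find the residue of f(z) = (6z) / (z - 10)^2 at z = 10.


Step 1: Pole of order 2 at z = 10
Step 2: Res = lim d/dz [(z - 10)^2 * f(z)] as z -> 10
Step 3: (z - 10)^2 * f(z) = 6z
Step 4: d/dz[6z] = 6

6


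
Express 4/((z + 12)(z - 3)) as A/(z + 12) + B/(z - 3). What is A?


Step 1: Multiply both sides by (z + 12) and set z = -12
Step 2: A = 4 / (-12 - 3)
Step 3: A = 4 / (-15)
Step 4: A = -4/15

-4/15


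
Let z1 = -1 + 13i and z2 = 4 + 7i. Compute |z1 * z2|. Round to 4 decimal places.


Step 1: |z1| = sqrt((-1)^2 + 13^2) = sqrt(170)
Step 2: |z2| = sqrt(4^2 + 7^2) = sqrt(65)
Step 3: |z1*z2| = |z1|*|z2| = sqrt(170) * sqrt(65) = sqrt(170 * 65) = sqrt(11050)
Step 4: = 105.119

105.119


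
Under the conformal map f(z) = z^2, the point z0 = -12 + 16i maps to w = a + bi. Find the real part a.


Step 1: z0 = -12 + 16i
Step 2: z0^2 = (-12)^2 - 16^2 - 384i
Step 3: real part = 144 - 256 = -112

-112


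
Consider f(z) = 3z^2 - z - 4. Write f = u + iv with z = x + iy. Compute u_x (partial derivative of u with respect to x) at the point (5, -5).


Step 1: f(z) = 3(x+iy)^2 - (x+iy) - 4
Step 2: u = 3(x^2 - y^2) - x - 4
Step 3: u_x = 6x - 1
Step 4: At (5, -5): u_x = 30 - 1 = 29

29


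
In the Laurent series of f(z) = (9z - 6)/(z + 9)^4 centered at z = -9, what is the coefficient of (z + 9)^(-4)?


Step 1: Write the numerator in powers of (z + 9): 9z - 6 = 9(z + 9) + (9*(-9) - 6) = 9(z + 9) - 87
Step 2: Divide by (z + 9)^4: f(z) = -87(z + 9)^(-4) + 9(z + 9)^(-3)
Step 3: This finite sum is the Laurent series of f about z = -9.
Step 4: Coefficient of (z + 9)^(-4) = 9*(-9) - 6 = -87

-87


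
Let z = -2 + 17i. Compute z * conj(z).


Step 1: conj(z) = -2 - 17i
Step 2: z * conj(z) = (-2)^2 + 17^2
Step 3: = 4 + 289 = 293

293


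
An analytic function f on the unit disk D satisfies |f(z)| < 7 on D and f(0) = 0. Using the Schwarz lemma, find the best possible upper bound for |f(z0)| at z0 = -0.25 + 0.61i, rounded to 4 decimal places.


Step 1: g = f/7 maps D -> D with g(0) = 0, so by the Schwarz lemma |g(z)| <= |z|, i.e. |f(z)| <= 7|z|; this is sharp (f(z) = 7z).
Step 2: |z0|^2 = (-0.25)^2 + 0.61^2 = 0.4346
Step 3: |z0| = sqrt(0.4346) = 0.659242
Step 4: Best bound = 7 * |z0| = 7 * 0.659242 = 4.6147

4.6147


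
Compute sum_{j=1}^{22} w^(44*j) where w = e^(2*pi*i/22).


Step 1: The sum sum_{j=1}^{n} w^(k*j) equals n if n | k, else 0.
Step 2: Here n = 22, k = 44
Step 3: Does n divide k? 22 | 44 -> True
Step 4: Sum = 22

22


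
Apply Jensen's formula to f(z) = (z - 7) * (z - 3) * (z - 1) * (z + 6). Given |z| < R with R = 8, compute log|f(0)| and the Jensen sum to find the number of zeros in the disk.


Jensen's formula: (1/2pi)*integral log|f(Re^it)|dt = log|f(0)| + sum_{|a_k|<R} log(R/|a_k|)
Step 1: f(0) = (-7) * (-3) * (-1) * 6 = -126
Step 2: log|f(0)| = log|7| + log|3| + log|1| + log|-6| = 4.8363
Step 3: Zeros inside |z| < 8: 7, 3, 1, -6
Step 4: Jensen sum = log(8/7) + log(8/3) + log(8/1) + log(8/6) = 3.4815
Step 5: n(R) = number of terms in the Jensen sum = count of zeros inside |z| < 8 = 4

4


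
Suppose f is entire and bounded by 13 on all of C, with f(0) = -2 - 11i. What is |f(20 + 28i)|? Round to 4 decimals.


Step 1: By Liouville's theorem, a bounded entire function is constant.
Step 2: f(z) = f(0) = -2 - 11i for all z.
Step 3: |f(w)| = |-2 - 11i| = sqrt(4 + 121)
Step 4: = 11.1803

11.1803


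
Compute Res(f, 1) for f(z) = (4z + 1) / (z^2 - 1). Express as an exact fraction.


Step 1: Q(z) = z^2 - 1 = (z - 1)(z + 1)
Step 2: Q'(z) = 2z
Step 3: Q'(1) = 2, P(1) = 5
Step 4: Res = P(1)/Q'(1) = 5/2 = 5/2

5/2


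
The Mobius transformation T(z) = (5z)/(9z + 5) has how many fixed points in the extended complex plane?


Step 1: Fixed points satisfy T(z) = z
Step 2: 9z^2 = 0
Step 3: Discriminant = 0^2 - 4*9*0 = 0
Step 4: Number of fixed points = 1

1


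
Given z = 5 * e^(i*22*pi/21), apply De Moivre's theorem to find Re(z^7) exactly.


Step 1: By De Moivre's theorem, z^7 = 5^7 * e^(i*7*22*pi/21) = 78125 * (cos(22*pi/3) + i*sin(22*pi/3))
Step 2: |z|^7 = 5^7 = 78125
Step 3: Reduce the angle mod 2*pi: 22*pi/3 - 6*pi = 4*pi/3
Step 4: cos(4*pi/3) = -1/2
Step 5: Re(z^7) = 78125 * (-1/2) = -78125/2

-78125/2


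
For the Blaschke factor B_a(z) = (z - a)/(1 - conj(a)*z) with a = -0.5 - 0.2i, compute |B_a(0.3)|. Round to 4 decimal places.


Step 1: Numerator z0 - a = 0.3 - (-0.5 - 0.2i) = 0.8 + 0.2i
Step 2: Denominator 1 - conj(a)*z0 = 1 - (-0.5 + 0.2i)*0.3 = 1.15 - 0.06i
Step 3: |z0 - a|^2 = 0.8^2 + 0.2^2 = 0.68; |1 - conj(a)*z0|^2 = 1.15^2 + (-0.06)^2 = 1.3261
Step 4: |B_a(0.3)| = sqrt(0.68 / 1.3261) = sqrt(0.512782)
Step 5: = 0.7161

0.7161


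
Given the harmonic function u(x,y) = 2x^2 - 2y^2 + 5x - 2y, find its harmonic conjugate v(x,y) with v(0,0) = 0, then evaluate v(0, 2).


Step 1: v_x = -u_y = 4y + 2
Step 2: v_y = u_x = 4x + 5
Step 3: v = 4xy + 2x + 5y + C
Step 4: v(0,0) = 0 => C = 0
Step 5: v(0, 2) = 10

10


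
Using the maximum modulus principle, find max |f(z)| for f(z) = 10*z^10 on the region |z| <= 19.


Step 1: On |z| = 19, |f(z)| = 10 * |z|^10 = 10 * 19^10
Step 2: By maximum modulus principle, maximum is on boundary.
Step 3: Maximum = 10 * 6131066257801 = 61310662578010

61310662578010


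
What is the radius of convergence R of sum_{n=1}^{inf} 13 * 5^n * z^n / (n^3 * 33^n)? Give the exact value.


Step 1: General term a_n = 13 * 5^n / (n^3 * 33^n)
Step 2: By the root test, |a_n|^(1/n) = 13^(1/n) * 5 / (n^(3/n) * 33) -> 5/33 as n -> infinity (since 13^(1/n) -> 1 and n^(3/n) -> 1)
Step 3: R = 1/lim|a_n|^(1/n) = 33/5

33/5


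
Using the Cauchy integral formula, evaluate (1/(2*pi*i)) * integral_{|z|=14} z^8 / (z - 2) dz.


Step 1: f(z) = z^8, a = 2 is inside |z| = 14
Step 2: By Cauchy integral formula: (1/(2pi*i)) * integral = f(a)
Step 3: f(2) = 2^8 = 256

256


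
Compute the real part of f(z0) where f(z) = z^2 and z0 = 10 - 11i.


Step 1: z0 = 10 - 11i
Step 2: z0^2 = 10^2 - (-11)^2 - 220i
Step 3: real part = 100 - 121 = -21

-21


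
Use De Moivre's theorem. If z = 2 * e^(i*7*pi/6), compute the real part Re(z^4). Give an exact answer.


Step 1: By De Moivre's theorem, z^4 = 2^4 * e^(i*4*7*pi/6) = 16 * (cos(14*pi/3) + i*sin(14*pi/3))
Step 2: |z|^4 = 2^4 = 16
Step 3: Reduce the angle mod 2*pi: 14*pi/3 - 4*pi = 2*pi/3
Step 4: cos(2*pi/3) = -1/2
Step 5: Re(z^4) = 16 * (-1/2) = -8

-8


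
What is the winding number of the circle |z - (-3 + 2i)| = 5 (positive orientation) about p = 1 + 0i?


Step 1: Center c = (-3, 2), radius = 5
Step 2: |p - c|^2 = 4^2 + (-2)^2 = 20
Step 3: r^2 = 25
Step 4: |p-c| < r so winding number = 1

1


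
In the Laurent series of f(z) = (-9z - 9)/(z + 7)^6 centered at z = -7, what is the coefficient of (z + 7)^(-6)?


Step 1: Write the numerator in powers of (z + 7): -9z - 9 = -9(z + 7) + (-9*(-7) - 9) = -9(z + 7) + 54
Step 2: Divide by (z + 7)^6: f(z) = 54(z + 7)^(-6) - 9(z + 7)^(-5)
Step 3: This finite sum is the Laurent series of f about z = -7.
Step 4: Coefficient of (z + 7)^(-6) = -9*(-7) - 9 = 54

54


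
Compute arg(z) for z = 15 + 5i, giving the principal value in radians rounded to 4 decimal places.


Step 1: z = 15 + 5i
Step 2: arg(z) = atan2(5, 15)
Step 3: arg(z) = 0.3218

0.3218


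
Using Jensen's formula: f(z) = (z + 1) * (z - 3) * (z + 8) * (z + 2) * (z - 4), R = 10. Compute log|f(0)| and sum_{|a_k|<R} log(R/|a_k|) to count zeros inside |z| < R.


Jensen's formula: (1/2pi)*integral log|f(Re^it)|dt = log|f(0)| + sum_{|a_k|<R} log(R/|a_k|)
Step 1: f(0) = 1 * (-3) * 8 * 2 * (-4) = 192
Step 2: log|f(0)| = log|-1| + log|3| + log|-8| + log|-2| + log|4| = 5.2575
Step 3: Zeros inside |z| < 10: -1, 3, -8, -2, 4
Step 4: Jensen sum = log(10/1) + log(10/3) + log(10/8) + log(10/2) + log(10/4) = 6.2554
Step 5: n(R) = number of terms in the Jensen sum = count of zeros inside |z| < 10 = 5

5


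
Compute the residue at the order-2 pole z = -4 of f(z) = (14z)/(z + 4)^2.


Step 1: Pole of order 2 at z = -4
Step 2: Res = lim d/dz [(z + 4)^2 * f(z)] as z -> -4
Step 3: (z + 4)^2 * f(z) = 14z
Step 4: d/dz[14z] = 14

14


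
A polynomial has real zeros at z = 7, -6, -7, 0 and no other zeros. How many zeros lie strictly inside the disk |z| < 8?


Step 1: Check each root:
  z = 7: |7| = 7 < 8
  z = -6: |-6| = 6 < 8
  z = -7: |-7| = 7 < 8
  z = 0: |0| = 0 < 8
Step 2: Count = 4

4


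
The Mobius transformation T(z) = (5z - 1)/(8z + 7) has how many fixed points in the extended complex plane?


Step 1: Fixed points satisfy T(z) = z
Step 2: 8z^2 + 2z + 1 = 0
Step 3: Discriminant = 2^2 - 4*8*1 = -28
Step 4: Number of fixed points = 2

2


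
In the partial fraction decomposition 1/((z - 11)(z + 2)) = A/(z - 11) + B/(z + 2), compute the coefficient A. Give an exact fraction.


Step 1: Multiply both sides by (z - 11) and set z = 11
Step 2: A = 1 / (11 + 2)
Step 3: A = 1 / 13
Step 4: A = 1/13

1/13


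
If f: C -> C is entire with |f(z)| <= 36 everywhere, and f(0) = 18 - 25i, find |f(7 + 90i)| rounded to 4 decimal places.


Step 1: By Liouville's theorem, a bounded entire function is constant.
Step 2: f(z) = f(0) = 18 - 25i for all z.
Step 3: |f(w)| = |18 - 25i| = sqrt(324 + 625)
Step 4: = 30.8058

30.8058


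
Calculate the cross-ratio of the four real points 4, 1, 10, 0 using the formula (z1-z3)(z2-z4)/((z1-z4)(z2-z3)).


Step 1: (z1-z3)(z2-z4) = (-6) * 1 = -6
Step 2: (z1-z4)(z2-z3) = 4 * (-9) = -36
Step 3: Cross-ratio = 6/36 = 1/6

1/6


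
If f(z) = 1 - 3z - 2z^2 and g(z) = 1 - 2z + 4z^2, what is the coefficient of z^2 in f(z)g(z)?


Step 1: z^2 term in f*g comes from: (1)*(4z^2) + (-3z)*(-2z) + (-2z^2)*(1)
Step 2: = 4 + 6 - 2
Step 3: = 8

8


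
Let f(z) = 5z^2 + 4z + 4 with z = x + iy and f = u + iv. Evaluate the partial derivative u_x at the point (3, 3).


Step 1: f(z) = 5(x+iy)^2 + 4(x+iy) + 4
Step 2: u = 5(x^2 - y^2) + 4x + 4
Step 3: u_x = 10x + 4
Step 4: At (3, 3): u_x = 30 + 4 = 34

34


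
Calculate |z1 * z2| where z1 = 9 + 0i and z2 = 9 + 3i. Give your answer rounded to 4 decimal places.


Step 1: |z1| = sqrt(9^2 + 0^2) = sqrt(81)
Step 2: |z2| = sqrt(9^2 + 3^2) = sqrt(90)
Step 3: |z1*z2| = |z1|*|z2| = sqrt(81) * sqrt(90) = sqrt(81 * 90) = sqrt(7290)
Step 4: = 85.3815

85.3815


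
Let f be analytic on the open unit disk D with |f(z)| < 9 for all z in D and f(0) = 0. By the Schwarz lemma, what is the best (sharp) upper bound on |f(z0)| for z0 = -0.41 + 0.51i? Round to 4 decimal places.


Step 1: g = f/9 maps D -> D with g(0) = 0, so by the Schwarz lemma |g(z)| <= |z|, i.e. |f(z)| <= 9|z|; this is sharp (f(z) = 9z).
Step 2: |z0|^2 = (-0.41)^2 + 0.51^2 = 0.4282
Step 3: |z0| = sqrt(0.4282) = 0.65437
Step 4: Best bound = 9 * |z0| = 9 * 0.65437 = 5.8893

5.8893


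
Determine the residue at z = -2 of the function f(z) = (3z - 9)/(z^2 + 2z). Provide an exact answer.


Step 1: Q(z) = z^2 + 2z = (z + 2)(z)
Step 2: Q'(z) = 2z + 2
Step 3: Q'(-2) = -2, P(-2) = -15
Step 4: Res = P(-2)/Q'(-2) = -15/(-2) = 15/2

15/2


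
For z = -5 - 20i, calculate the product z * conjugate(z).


Step 1: conj(z) = -5 + 20i
Step 2: z * conj(z) = (-5)^2 + (-20)^2
Step 3: = 25 + 400 = 425

425


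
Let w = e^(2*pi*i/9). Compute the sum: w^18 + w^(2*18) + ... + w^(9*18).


Step 1: The sum sum_{j=1}^{n} w^(k*j) equals n if n | k, else 0.
Step 2: Here n = 9, k = 18
Step 3: Does n divide k? 9 | 18 -> True
Step 4: Sum = 9

9


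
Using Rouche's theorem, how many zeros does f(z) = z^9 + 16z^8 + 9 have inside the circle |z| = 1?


Step 1: On |z| = 1 the three terms have sizes |z^9| = 1^9 = 1, |16z^8| = 16*1^8 = 16, |9| = 9
Step 2: The dominant term is g(z) = 16z^8; let h(z) = z^9 + 9 so f = g + h
Step 3: On |z| = 1: |g| = 16 and |h| <= 1 + 9 = 10
Step 4: Since 16 > 10, |h| < |g| on |z| = 1, so by Rouche f has the same number of zeros as g inside |z| < 1
Step 5: g(z) = 16z^8 has 8 zeros (at the origin, multiplicity 8) inside |z| < 1. Answer = 8

8


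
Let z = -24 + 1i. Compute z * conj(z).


Step 1: conj(z) = -24 - 1i
Step 2: z * conj(z) = (-24)^2 + 1^2
Step 3: = 576 + 1 = 577

577


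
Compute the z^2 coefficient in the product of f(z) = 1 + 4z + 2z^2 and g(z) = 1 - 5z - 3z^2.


Step 1: z^2 term in f*g comes from: (1)*(-3z^2) + (4z)*(-5z) + (2z^2)*(1)
Step 2: = -3 - 20 + 2
Step 3: = -21

-21


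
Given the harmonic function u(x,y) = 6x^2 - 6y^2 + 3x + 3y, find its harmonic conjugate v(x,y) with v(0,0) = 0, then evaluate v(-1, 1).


Step 1: v_x = -u_y = 12y - 3
Step 2: v_y = u_x = 12x + 3
Step 3: v = 12xy - 3x + 3y + C
Step 4: v(0,0) = 0 => C = 0
Step 5: v(-1, 1) = -6

-6


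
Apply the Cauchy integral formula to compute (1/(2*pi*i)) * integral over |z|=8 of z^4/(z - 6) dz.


Step 1: f(z) = z^4, a = 6 is inside |z| = 8
Step 2: By Cauchy integral formula: (1/(2pi*i)) * integral = f(a)
Step 3: f(6) = 6^4 = 1296

1296


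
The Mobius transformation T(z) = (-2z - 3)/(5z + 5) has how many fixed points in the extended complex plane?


Step 1: Fixed points satisfy T(z) = z
Step 2: 5z^2 + 7z + 3 = 0
Step 3: Discriminant = 7^2 - 4*5*3 = -11
Step 4: Number of fixed points = 2

2


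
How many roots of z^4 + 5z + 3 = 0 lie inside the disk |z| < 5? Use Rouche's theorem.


Step 1: On |z| = 5 the three terms have sizes |z^4| = 5^4 = 625, |5z| = 5*5 = 25, |3| = 3
Step 2: The dominant term is g(z) = z^4; let h(z) = 5z + 3 so f = g + h
Step 3: On |z| = 5: |g| = 625 and |h| <= 25 + 3 = 28
Step 4: Since 625 > 28, |h| < |g| on |z| = 5, so by Rouche f has the same number of zeros as g inside |z| < 5
Step 5: g(z) = z^4 has 4 zeros (all at the origin) inside |z| < 5. Answer = 4

4


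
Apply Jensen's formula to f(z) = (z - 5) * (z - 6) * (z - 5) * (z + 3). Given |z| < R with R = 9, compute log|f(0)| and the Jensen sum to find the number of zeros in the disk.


Jensen's formula: (1/2pi)*integral log|f(Re^it)|dt = log|f(0)| + sum_{|a_k|<R} log(R/|a_k|)
Step 1: f(0) = (-5) * (-6) * (-5) * 3 = -450
Step 2: log|f(0)| = log|5| + log|6| + log|5| + log|-3| = 6.1092
Step 3: Zeros inside |z| < 9: 5, 6, 5, -3
Step 4: Jensen sum = log(9/5) + log(9/6) + log(9/5) + log(9/3) = 2.6797
Step 5: n(R) = number of terms in the Jensen sum = count of zeros inside |z| < 9 = 4

4


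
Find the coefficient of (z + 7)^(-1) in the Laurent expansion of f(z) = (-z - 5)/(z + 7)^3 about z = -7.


Step 1: Write the numerator in powers of (z + 7): -z - 5 = -(z + 7) + (-1*(-7) - 5) = -(z + 7) + 2
Step 2: Divide by (z + 7)^3: f(z) = 2(z + 7)^(-3) - (z + 7)^(-2)
Step 3: This finite sum is the Laurent series of f about z = -7.
Step 4: Only the powers -3 and -2 appear, so the coefficient of (z + 7)^(-1) = 0

0


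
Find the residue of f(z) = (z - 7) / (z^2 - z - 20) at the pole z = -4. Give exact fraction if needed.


Step 1: Q(z) = z^2 - z - 20 = (z + 4)(z - 5)
Step 2: Q'(z) = 2z - 1
Step 3: Q'(-4) = -9, P(-4) = -11
Step 4: Res = P(-4)/Q'(-4) = -11/(-9) = 11/9

11/9


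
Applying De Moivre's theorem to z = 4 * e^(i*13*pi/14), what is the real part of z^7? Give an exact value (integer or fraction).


Step 1: By De Moivre's theorem, z^7 = 4^7 * e^(i*7*13*pi/14) = 16384 * (cos(13*pi/2) + i*sin(13*pi/2))
Step 2: |z|^7 = 4^7 = 16384
Step 3: Reduce the angle mod 2*pi: 13*pi/2 - 6*pi = pi/2
Step 4: cos(pi/2) = 0
Step 5: Re(z^7) = 16384 * 0 = 0

0


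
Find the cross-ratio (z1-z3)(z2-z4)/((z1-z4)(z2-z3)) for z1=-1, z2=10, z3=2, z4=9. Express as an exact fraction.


Step 1: (z1-z3)(z2-z4) = (-3) * 1 = -3
Step 2: (z1-z4)(z2-z3) = (-10) * 8 = -80
Step 3: Cross-ratio = 3/80 = 3/80

3/80


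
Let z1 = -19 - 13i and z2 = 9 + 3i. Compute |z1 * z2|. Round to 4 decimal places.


Step 1: |z1| = sqrt((-19)^2 + (-13)^2) = sqrt(530)
Step 2: |z2| = sqrt(9^2 + 3^2) = sqrt(90)
Step 3: |z1*z2| = |z1|*|z2| = sqrt(530) * sqrt(90) = sqrt(530 * 90) = sqrt(47700)
Step 4: = 218.4033

218.4033


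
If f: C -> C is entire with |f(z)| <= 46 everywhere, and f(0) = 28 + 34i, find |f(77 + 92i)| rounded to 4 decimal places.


Step 1: By Liouville's theorem, a bounded entire function is constant.
Step 2: f(z) = f(0) = 28 + 34i for all z.
Step 3: |f(w)| = |28 + 34i| = sqrt(784 + 1156)
Step 4: = 44.0454

44.0454


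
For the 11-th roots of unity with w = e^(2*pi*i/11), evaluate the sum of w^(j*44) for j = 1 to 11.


Step 1: The sum sum_{j=1}^{n} w^(k*j) equals n if n | k, else 0.
Step 2: Here n = 11, k = 44
Step 3: Does n divide k? 11 | 44 -> True
Step 4: Sum = 11

11


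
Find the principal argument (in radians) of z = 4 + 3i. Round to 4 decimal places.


Step 1: z = 4 + 3i
Step 2: arg(z) = atan2(3, 4)
Step 3: arg(z) = 0.6435

0.6435


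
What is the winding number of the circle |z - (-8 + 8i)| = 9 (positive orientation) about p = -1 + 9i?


Step 1: Center c = (-8, 8), radius = 9
Step 2: |p - c|^2 = 7^2 + 1^2 = 50
Step 3: r^2 = 81
Step 4: |p-c| < r so winding number = 1

1


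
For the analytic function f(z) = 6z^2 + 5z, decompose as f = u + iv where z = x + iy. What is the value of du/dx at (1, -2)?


Step 1: f(z) = 6(x+iy)^2 + 5(x+iy) + 0
Step 2: u = 6(x^2 - y^2) + 5x + 0
Step 3: u_x = 12x + 5
Step 4: At (1, -2): u_x = 12 + 5 = 17

17


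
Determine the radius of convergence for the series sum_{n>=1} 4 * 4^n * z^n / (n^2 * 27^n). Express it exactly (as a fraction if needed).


Step 1: General term a_n = 4 * 4^n / (n^2 * 27^n)
Step 2: By the root test, |a_n|^(1/n) = 4^(1/n) * 4 / (n^(2/n) * 27) -> 4/27 as n -> infinity (since 4^(1/n) -> 1 and n^(2/n) -> 1)
Step 3: R = 1/lim|a_n|^(1/n) = 27/4

27/4


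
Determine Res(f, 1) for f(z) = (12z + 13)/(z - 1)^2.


Step 1: Pole of order 2 at z = 1
Step 2: Res = lim d/dz [(z - 1)^2 * f(z)] as z -> 1
Step 3: (z - 1)^2 * f(z) = 12z + 13
Step 4: d/dz[12z + 13] = 12

12


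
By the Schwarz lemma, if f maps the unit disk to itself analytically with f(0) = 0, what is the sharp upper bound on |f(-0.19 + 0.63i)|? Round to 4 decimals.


Step 1: Schwarz lemma: if f: D -> D is analytic with f(0) = 0, then |f(z)| <= |z| for all z in D, and this is sharp (f(z) = z).
Step 2: |z0|^2 = (-0.19)^2 + 0.63^2 = 0.433
Step 3: |z0| = sqrt(0.433) = 0.658027
Step 4: Best bound = |z0| = 0.658

0.658


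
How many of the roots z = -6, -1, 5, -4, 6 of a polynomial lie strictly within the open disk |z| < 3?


Step 1: Check each root:
  z = -6: |-6| = 6 >= 3
  z = -1: |-1| = 1 < 3
  z = 5: |5| = 5 >= 3
  z = -4: |-4| = 4 >= 3
  z = 6: |6| = 6 >= 3
Step 2: Count = 1

1


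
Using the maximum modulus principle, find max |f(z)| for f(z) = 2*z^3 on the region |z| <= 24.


Step 1: On |z| = 24, |f(z)| = 2 * |z|^3 = 2 * 24^3
Step 2: By maximum modulus principle, maximum is on boundary.
Step 3: Maximum = 2 * 13824 = 27648

27648


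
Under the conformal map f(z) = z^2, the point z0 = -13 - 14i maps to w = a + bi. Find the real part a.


Step 1: z0 = -13 - 14i
Step 2: z0^2 = (-13)^2 - (-14)^2 + 364i
Step 3: real part = 169 - 196 = -27

-27


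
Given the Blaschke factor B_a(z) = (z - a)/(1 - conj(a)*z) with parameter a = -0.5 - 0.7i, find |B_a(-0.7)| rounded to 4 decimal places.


Step 1: Numerator z0 - a = -0.7 - (-0.5 - 0.7i) = -0.2 + 0.7i
Step 2: Denominator 1 - conj(a)*z0 = 1 - (-0.5 + 0.7i)*(-0.7) = 0.65 + 0.49i
Step 3: |z0 - a|^2 = (-0.2)^2 + 0.7^2 = 0.53; |1 - conj(a)*z0|^2 = 0.65^2 + 0.49^2 = 0.6626
Step 4: |B_a(-0.7)| = sqrt(0.53 / 0.6626) = sqrt(0.799879)
Step 5: = 0.8944

0.8944


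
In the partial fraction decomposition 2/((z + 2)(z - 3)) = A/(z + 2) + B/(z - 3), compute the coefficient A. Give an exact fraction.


Step 1: Multiply both sides by (z + 2) and set z = -2
Step 2: A = 2 / (-2 - 3)
Step 3: A = 2 / (-5)
Step 4: A = -2/5

-2/5


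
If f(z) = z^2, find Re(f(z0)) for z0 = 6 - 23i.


Step 1: z0 = 6 - 23i
Step 2: z0^2 = 6^2 - (-23)^2 - 276i
Step 3: real part = 36 - 529 = -493

-493


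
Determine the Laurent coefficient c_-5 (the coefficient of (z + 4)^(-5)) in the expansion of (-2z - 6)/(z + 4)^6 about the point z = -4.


Step 1: Write the numerator in powers of (z + 4): -2z - 6 = -2(z + 4) + (-2*(-4) - 6) = -2(z + 4) + 2
Step 2: Divide by (z + 4)^6: f(z) = 2(z + 4)^(-6) - 2(z + 4)^(-5)
Step 3: This finite sum is the Laurent series of f about z = -4.
Step 4: Coefficient of (z + 4)^(-5) = coefficient of (z + 4) in the re-centred numerator = -2

-2


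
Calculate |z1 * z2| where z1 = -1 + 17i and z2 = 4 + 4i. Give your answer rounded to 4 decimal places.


Step 1: |z1| = sqrt((-1)^2 + 17^2) = sqrt(290)
Step 2: |z2| = sqrt(4^2 + 4^2) = sqrt(32)
Step 3: |z1*z2| = |z1|*|z2| = sqrt(290) * sqrt(32) = sqrt(290 * 32) = sqrt(9280)
Step 4: = 96.3328

96.3328


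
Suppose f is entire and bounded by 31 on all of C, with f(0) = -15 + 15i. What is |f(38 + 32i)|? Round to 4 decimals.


Step 1: By Liouville's theorem, a bounded entire function is constant.
Step 2: f(z) = f(0) = -15 + 15i for all z.
Step 3: |f(w)| = |-15 + 15i| = sqrt(225 + 225)
Step 4: = 21.2132

21.2132


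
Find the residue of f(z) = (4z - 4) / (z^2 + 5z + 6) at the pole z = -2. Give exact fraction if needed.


Step 1: Q(z) = z^2 + 5z + 6 = (z + 2)(z + 3)
Step 2: Q'(z) = 2z + 5
Step 3: Q'(-2) = 1, P(-2) = -12
Step 4: Res = P(-2)/Q'(-2) = -12/1 = -12

-12


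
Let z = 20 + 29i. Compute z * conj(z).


Step 1: conj(z) = 20 - 29i
Step 2: z * conj(z) = 20^2 + 29^2
Step 3: = 400 + 841 = 1241

1241


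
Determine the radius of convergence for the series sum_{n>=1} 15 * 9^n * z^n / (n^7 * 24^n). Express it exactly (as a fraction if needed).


Step 1: General term a_n = 15 * 9^n / (n^7 * 24^n)
Step 2: By the root test, |a_n|^(1/n) = 15^(1/n) * 9 / (n^(7/n) * 24) -> 9/24 as n -> infinity (since 15^(1/n) -> 1 and n^(7/n) -> 1)
Step 3: R = 1/lim|a_n|^(1/n) = 24/9 = 8/3

8/3


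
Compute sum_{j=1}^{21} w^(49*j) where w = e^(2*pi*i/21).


Step 1: The sum sum_{j=1}^{n} w^(k*j) equals n if n | k, else 0.
Step 2: Here n = 21, k = 49
Step 3: Does n divide k? 21 | 49 -> False
Step 4: Sum = 0

0


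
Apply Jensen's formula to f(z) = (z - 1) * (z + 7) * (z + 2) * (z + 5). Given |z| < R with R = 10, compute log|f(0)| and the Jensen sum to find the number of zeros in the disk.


Jensen's formula: (1/2pi)*integral log|f(Re^it)|dt = log|f(0)| + sum_{|a_k|<R} log(R/|a_k|)
Step 1: f(0) = (-1) * 7 * 2 * 5 = -70
Step 2: log|f(0)| = log|1| + log|-7| + log|-2| + log|-5| = 4.2485
Step 3: Zeros inside |z| < 10: 1, -7, -2, -5
Step 4: Jensen sum = log(10/1) + log(10/7) + log(10/2) + log(10/5) = 4.9618
Step 5: n(R) = number of terms in the Jensen sum = count of zeros inside |z| < 10 = 4

4


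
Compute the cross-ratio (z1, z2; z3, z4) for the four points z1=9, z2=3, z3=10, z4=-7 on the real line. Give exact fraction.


Step 1: (z1-z3)(z2-z4) = (-1) * 10 = -10
Step 2: (z1-z4)(z2-z3) = 16 * (-7) = -112
Step 3: Cross-ratio = 10/112 = 5/56

5/56


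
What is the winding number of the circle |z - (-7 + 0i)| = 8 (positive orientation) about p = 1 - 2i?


Step 1: Center c = (-7, 0), radius = 8
Step 2: |p - c|^2 = 8^2 + (-2)^2 = 68
Step 3: r^2 = 64
Step 4: |p-c| > r so winding number = 0

0


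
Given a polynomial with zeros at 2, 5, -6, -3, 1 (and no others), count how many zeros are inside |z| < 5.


Step 1: Check each root:
  z = 2: |2| = 2 < 5
  z = 5: |5| = 5 >= 5
  z = -6: |-6| = 6 >= 5
  z = -3: |-3| = 3 < 5
  z = 1: |1| = 1 < 5
Step 2: Count = 3

3


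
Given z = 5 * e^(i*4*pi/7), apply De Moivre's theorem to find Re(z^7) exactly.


Step 1: By De Moivre's theorem, z^7 = 5^7 * e^(i*7*4*pi/7) = 78125 * (cos(4*pi) + i*sin(4*pi))
Step 2: |z|^7 = 5^7 = 78125
Step 3: Reduce the angle mod 2*pi: 4*pi - 4*pi = 0
Step 4: cos(0) = 1
Step 5: Re(z^7) = 78125 * 1 = 78125

78125


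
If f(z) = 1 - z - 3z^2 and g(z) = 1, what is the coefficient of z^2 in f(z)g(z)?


Step 1: z^2 term in f*g comes from: (1)*(0) + (-z)*(0) + (-3z^2)*(1)
Step 2: = 0 + 0 - 3
Step 3: = -3

-3


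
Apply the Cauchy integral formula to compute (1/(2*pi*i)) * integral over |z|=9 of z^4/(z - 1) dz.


Step 1: f(z) = z^4, a = 1 is inside |z| = 9
Step 2: By Cauchy integral formula: (1/(2pi*i)) * integral = f(a)
Step 3: f(1) = 1^4 = 1

1
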